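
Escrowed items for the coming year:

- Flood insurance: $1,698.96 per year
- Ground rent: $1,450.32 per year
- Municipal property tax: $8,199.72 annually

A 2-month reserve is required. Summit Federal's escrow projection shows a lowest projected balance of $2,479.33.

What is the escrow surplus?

$587.83

Flood insurance — $1,698.96/yr
Ground rent — $1,450.32/yr
Municipal property tax — $8,199.72/yr
Yearly total = $11,349.00
Per month = $11,349.00 / 12 = $945.75
Cushion = 2 × $945.75 = $1,891.50
Excess over cushion: $2,479.33 − $1,891.50 = $587.83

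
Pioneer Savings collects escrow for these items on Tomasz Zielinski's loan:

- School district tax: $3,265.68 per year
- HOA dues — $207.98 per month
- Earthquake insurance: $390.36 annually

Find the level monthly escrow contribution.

School district tax — $3,265.68 per year
HOA dues — $207.98 × 12 = $2,495.76 per year
Earthquake insurance — $390.36 per year
Yearly total = $6,151.80
Monthly = $6,151.80 ÷ 12 = $512.65

$512.65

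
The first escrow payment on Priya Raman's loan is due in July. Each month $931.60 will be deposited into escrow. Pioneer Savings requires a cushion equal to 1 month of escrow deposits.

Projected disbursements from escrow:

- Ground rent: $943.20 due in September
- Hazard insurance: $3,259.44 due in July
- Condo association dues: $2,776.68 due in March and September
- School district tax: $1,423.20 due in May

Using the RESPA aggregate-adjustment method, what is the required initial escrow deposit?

Cushion = 1 × $931.60 = $931.60
Trial balance (start $0, +$931.60 each month, − disbursements):
  Jul: +$931.60 − $3,259.44 → -$2,327.84
  Aug: +$931.60 → -$1,396.24
  Sep: +$931.60 − $3,719.88 → -$4,184.52
  Oct: +$931.60 → -$3,252.92
  Nov: +$931.60 → -$2,321.32
  Dec: +$931.60 → -$1,389.72
  Jan: +$931.60 → -$458.12
  Feb: +$931.60 → $473.48
  Mar: +$931.60 − $2,776.68 → -$1,371.60
  Apr: +$931.60 → -$440.00
  May: +$931.60 − $1,423.20 → -$931.60
  Jun: +$931.60 → $0.00
Lowest trial balance = -$4,184.52 (Sep)
Initial deposit = cushion − low point = $931.60 − (-$4,184.52) = $5,116.12

$5,116.12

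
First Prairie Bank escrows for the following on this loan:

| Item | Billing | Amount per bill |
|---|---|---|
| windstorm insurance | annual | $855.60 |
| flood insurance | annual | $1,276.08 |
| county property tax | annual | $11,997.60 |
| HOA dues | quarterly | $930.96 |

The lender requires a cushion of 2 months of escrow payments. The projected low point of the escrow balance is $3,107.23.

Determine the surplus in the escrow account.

$131.71

Windstorm insurance — $855.60
Flood insurance — $1,276.08
County property tax — $11,997.60
HOA dues — $930.96 × 4 = $3,723.84
Total annual escrow = $17,853.12
Base monthly escrow = $17,853.12 / 12 = $1,487.76
Required reserve = 2 × $1,487.76 = $2,975.52
Surplus = $3,107.23 − $2,975.52 = $131.71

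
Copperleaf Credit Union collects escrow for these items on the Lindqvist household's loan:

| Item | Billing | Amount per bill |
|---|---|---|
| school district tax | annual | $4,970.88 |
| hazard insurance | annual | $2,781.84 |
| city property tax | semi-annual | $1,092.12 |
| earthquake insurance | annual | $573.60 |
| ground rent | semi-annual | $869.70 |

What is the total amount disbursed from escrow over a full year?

$12,249.96

School district tax — $4,970.88 per year
Hazard insurance — $2,781.84 per year
City property tax — $1,092.12 × 2 = $2,184.24 per year
Earthquake insurance — $573.60 per year
Ground rent — $869.70 × 2 = $1,739.40 per year
Total per year = $12,249.96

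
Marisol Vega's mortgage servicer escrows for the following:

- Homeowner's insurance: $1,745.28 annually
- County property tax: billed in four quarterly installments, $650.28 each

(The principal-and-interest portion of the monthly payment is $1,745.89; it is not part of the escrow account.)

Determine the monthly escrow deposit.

Homeowner's insurance: $1,745.28 annually
County property tax: $650.28 × 4 = $2,601.12 annually
Total per year = $4,346.40
Monthly = $4,346.40 ÷ 12 = $362.20

$362.20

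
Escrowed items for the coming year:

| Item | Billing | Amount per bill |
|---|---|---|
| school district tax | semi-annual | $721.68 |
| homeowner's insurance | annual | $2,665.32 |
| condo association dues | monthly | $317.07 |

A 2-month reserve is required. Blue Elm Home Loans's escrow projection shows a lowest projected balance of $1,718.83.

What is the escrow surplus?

School district tax = $721.68 × 2 = $1,443.36
Homeowner's insurance = $2,665.32
Condo association dues = $317.07 × 12 = $3,804.84
Annual escrow total = $1,443.36 + $2,665.32 + $3,804.84 = $7,913.52
Monthly = $7,913.52 ÷ 12 = $659.46
Required cushion = 2 × $659.46 = $1,318.92
Surplus = $1,718.83 − $1,318.92 = $399.91

$399.91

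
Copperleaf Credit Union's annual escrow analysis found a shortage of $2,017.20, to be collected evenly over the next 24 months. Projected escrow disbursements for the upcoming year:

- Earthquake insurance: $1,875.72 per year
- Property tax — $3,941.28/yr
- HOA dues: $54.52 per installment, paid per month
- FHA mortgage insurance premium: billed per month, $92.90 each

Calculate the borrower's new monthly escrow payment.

Earthquake insurance: $1,875.72 annually
Property tax: $3,941.28 annually
HOA dues: $54.52 × 12 = $654.24 annually
FHA mortgage insurance premium: $92.90 × 12 = $1,114.80 annually
Total per year = $1,875.72 + $3,941.28 + $654.24 + $1,114.80 = $7,586.04
Base monthly escrow = $7,586.04 / 12 = $632.17
Shortage per month = $2,017.20 ÷ 24 = $84.05
New monthly escrow = $632.17 + $84.05 = $716.22

$716.22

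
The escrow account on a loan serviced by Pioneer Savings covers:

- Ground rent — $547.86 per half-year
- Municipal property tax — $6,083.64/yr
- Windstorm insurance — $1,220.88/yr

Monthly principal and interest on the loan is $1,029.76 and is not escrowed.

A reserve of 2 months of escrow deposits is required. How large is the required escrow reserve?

$1,400.04

Ground rent — $547.86 × 2 = $1,095.72/yr
Municipal property tax — $6,083.64/yr
Windstorm insurance — $1,220.88/yr
Total per year = $1,095.72 + $6,083.64 + $1,220.88 = $8,400.24
Per month = $8,400.24 ÷ 12 = $700.02
Cushion = 2 × $700.02 = $1,400.04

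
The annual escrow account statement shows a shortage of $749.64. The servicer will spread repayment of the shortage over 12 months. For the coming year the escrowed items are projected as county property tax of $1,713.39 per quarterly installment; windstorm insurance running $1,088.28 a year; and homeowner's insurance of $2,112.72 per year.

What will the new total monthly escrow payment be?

$900.35

County property tax = $1,713.39 × 4 = $6,853.56 per year
Windstorm insurance = $1,088.28 per year
Homeowner's insurance = $2,112.72 per year
Yearly total = $6,853.56 + $1,088.28 + $2,112.72 = $10,054.56
Base monthly escrow = $10,054.56 ÷ 12 = $837.88
Monthly shortage recovery: $749.64 ÷ 12 = $62.47
New monthly escrow = $837.88 + $62.47 = $900.35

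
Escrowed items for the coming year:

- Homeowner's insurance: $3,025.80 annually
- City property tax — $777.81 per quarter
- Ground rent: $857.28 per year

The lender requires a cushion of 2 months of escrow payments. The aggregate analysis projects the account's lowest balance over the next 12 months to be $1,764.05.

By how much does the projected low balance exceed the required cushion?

$598.33

Homeowner's insurance = $3,025.80/yr
City property tax = $777.81 × 4 = $3,111.24/yr
Ground rent = $857.28/yr
Annual escrow total = $3,025.80 + $3,111.24 + $857.28 = $6,994.32
Base monthly escrow = $6,994.32 / 12 = $582.86
Required cushion = 2 × $582.86 = $1,165.72
Excess over cushion: $1,764.05 − $1,165.72 = $598.33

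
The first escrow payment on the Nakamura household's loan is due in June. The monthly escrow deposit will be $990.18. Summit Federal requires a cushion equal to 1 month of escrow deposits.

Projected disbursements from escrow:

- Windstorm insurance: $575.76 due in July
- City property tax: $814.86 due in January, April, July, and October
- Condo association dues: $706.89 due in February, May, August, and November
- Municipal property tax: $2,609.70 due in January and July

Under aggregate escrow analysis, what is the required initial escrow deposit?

Cushion = 1 × $990.18 = $990.18
Trial balance (start $0, +$990.18 each month, − disbursements):
  Jun: +$990.18 → $990.18
  Jul: +$990.18 − $4,000.32 → -$2,019.96
  Aug: +$990.18 − $706.89 → -$1,736.67
  Sep: +$990.18 → -$746.49
  Oct: +$990.18 − $814.86 → -$571.17
  Nov: +$990.18 − $706.89 → -$287.88
  Dec: +$990.18 → $702.30
  Jan: +$990.18 − $3,424.56 → -$1,732.08
  Feb: +$990.18 − $706.89 → -$1,448.79
  Mar: +$990.18 → -$458.61
  Apr: +$990.18 − $814.86 → -$283.29
  May: +$990.18 − $706.89 → $0.00
Lowest trial balance = -$2,019.96 (Jul)
Initial deposit = cushion − low point = $990.18 − (-$2,019.96) = $3,010.14

$3,010.14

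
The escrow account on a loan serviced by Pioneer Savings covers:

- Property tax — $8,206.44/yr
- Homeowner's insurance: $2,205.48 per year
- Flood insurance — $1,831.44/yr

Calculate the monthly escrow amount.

$1,020.28

Property tax = $8,206.44 per year
Homeowner's insurance = $2,205.48 per year
Flood insurance = $1,831.44 per year
Total per year = $8,206.44 + $2,205.48 + $1,831.44 = $12,243.36
Monthly escrow = $12,243.36 ÷ 12 = $1,020.28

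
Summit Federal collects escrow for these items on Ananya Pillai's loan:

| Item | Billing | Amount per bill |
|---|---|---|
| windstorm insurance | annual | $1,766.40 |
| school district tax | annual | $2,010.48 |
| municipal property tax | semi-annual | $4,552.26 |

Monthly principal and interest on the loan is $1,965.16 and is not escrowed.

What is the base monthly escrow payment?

Windstorm insurance: $1,766.40/yr
School district tax: $2,010.48/yr
Municipal property tax: $4,552.26 × 2 = $9,104.52/yr
Combined annual = $12,881.40
Monthly escrow = $12,881.40 ÷ 12 = $1,073.45

$1,073.45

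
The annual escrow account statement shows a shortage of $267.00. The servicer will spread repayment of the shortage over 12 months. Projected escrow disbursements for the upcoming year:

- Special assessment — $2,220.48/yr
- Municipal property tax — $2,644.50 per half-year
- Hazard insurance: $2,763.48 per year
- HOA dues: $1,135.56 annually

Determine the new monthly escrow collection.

Special assessment: $2,220.48 per year
Municipal property tax: $2,644.50 × 2 = $5,289.00 per year
Hazard insurance: $2,763.48 per year
HOA dues: $1,135.56 per year
Total per year = $11,408.52
Per month = $11,408.52 ÷ 12 = $950.71
Shortage per month = $267.00 ÷ 12 = $22.25
Adjusted monthly = $950.71 + $22.25 = $972.96

$972.96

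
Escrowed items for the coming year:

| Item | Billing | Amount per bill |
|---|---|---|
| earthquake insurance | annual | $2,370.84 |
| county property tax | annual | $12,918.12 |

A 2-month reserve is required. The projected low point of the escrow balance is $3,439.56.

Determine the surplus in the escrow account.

Earthquake insurance = $2,370.84/yr
County property tax = $12,918.12/yr
Total per year = $2,370.84 + $12,918.12 = $15,288.96
Monthly = $15,288.96 / 12 = $1,274.08
Required reserve = 2 × $1,274.08 = $2,548.16
Surplus = $3,439.56 − $2,548.16 = $891.40

$891.40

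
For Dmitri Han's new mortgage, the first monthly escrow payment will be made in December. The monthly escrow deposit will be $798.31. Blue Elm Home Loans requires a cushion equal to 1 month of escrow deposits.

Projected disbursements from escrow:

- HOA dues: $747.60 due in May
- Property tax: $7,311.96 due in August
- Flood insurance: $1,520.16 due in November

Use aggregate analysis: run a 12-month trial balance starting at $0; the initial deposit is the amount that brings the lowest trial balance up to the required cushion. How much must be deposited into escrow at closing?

Cushion = 1 × $798.31 = $798.31
Trial balance (start $0, +$798.31 each month, − disbursements):
  Dec: +$798.31 → $798.31
  Jan: +$798.31 → $1,596.62
  Feb: +$798.31 → $2,394.93
  Mar: +$798.31 → $3,193.24
  Apr: +$798.31 → $3,991.55
  May: +$798.31 − $747.60 → $4,042.26
  Jun: +$798.31 → $4,840.57
  Jul: +$798.31 → $5,638.88
  Aug: +$798.31 − $7,311.96 → -$874.77
  Sep: +$798.31 → -$76.46
  Oct: +$798.31 → $721.85
  Nov: +$798.31 − $1,520.16 → $0.00
Lowest trial balance = -$874.77 (Aug)
Initial deposit = cushion − low point = $798.31 − (-$874.77) = $1,673.08

$1,673.08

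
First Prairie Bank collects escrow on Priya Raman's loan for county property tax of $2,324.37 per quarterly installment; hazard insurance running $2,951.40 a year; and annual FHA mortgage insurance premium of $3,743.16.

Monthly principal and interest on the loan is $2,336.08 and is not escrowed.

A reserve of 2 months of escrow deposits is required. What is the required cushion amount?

$2,665.34

County property tax: $2,324.37 × 4 = $9,297.48 annually
Hazard insurance: $2,951.40 annually
FHA mortgage insurance premium: $3,743.16 annually
Total per year = $9,297.48 + $2,951.40 + $3,743.16 = $15,992.04
Per month = $15,992.04 ÷ 12 = $1,332.67
Reserve = 2 × $1,332.67 = $2,665.34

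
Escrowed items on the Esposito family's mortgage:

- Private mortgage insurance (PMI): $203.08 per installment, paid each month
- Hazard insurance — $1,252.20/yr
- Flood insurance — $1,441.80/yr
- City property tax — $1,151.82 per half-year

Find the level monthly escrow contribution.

Private mortgage insurance (PMI) — $203.08 × 12 = $2,436.96 per year
Hazard insurance — $1,252.20 per year
Flood insurance — $1,441.80 per year
City property tax — $1,151.82 × 2 = $2,303.64 per year
Yearly total = $2,436.96 + $1,252.20 + $1,441.80 + $2,303.64 = $7,434.60
Per month = $7,434.60 ÷ 12 = $619.55

$619.55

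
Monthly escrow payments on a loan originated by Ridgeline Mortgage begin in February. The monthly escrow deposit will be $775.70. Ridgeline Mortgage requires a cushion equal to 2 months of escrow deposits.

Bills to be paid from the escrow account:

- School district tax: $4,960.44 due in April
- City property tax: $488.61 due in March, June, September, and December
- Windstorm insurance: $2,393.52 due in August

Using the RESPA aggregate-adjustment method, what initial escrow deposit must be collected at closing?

Cushion = 2 × $775.70 = $1,551.40
Trial balance (start $0, +$775.70 each month, − disbursements):
  Feb: +$775.70 → $775.70
  Mar: +$775.70 − $488.61 → $1,062.79
  Apr: +$775.70 − $4,960.44 → -$3,121.95
  May: +$775.70 → -$2,346.25
  Jun: +$775.70 − $488.61 → -$2,059.16
  Jul: +$775.70 → -$1,283.46
  Aug: +$775.70 − $2,393.52 → -$2,901.28
  Sep: +$775.70 − $488.61 → -$2,614.19
  Oct: +$775.70 → -$1,838.49
  Nov: +$775.70 → -$1,062.79
  Dec: +$775.70 − $488.61 → -$775.70
  Jan: +$775.70 → $0.00
Lowest trial balance = -$3,121.95 (Apr)
Initial deposit = cushion − low point = $1,551.40 − (-$3,121.95) = $4,673.35

$4,673.35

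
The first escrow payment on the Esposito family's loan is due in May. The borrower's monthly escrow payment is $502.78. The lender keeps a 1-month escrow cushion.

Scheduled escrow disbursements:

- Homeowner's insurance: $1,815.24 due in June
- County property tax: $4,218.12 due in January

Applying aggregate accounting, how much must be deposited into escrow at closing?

Cushion = 1 × $502.78 = $502.78
Trial balance (start $0, +$502.78 each month, − disbursements):
  May: +$502.78 → $502.78
  Jun: +$502.78 − $1,815.24 → -$809.68
  Jul: +$502.78 → -$306.90
  Aug: +$502.78 → $195.88
  Sep: +$502.78 → $698.66
  Oct: +$502.78 → $1,201.44
  Nov: +$502.78 → $1,704.22
  Dec: +$502.78 → $2,207.00
  Jan: +$502.78 − $4,218.12 → -$1,508.34
  Feb: +$502.78 → -$1,005.56
  Mar: +$502.78 → -$502.78
  Apr: +$502.78 → $0.00
Lowest trial balance = -$1,508.34 (Jan)
Initial deposit = cushion − low point = $502.78 − (-$1,508.34) = $2,011.12

$2,011.12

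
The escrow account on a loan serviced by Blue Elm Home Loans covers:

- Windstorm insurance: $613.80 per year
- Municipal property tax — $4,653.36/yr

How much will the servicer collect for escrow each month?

$438.93

Windstorm insurance = $613.80
Municipal property tax = $4,653.36
Annual escrow total = $5,267.16
Monthly = $5,267.16 ÷ 12 = $438.93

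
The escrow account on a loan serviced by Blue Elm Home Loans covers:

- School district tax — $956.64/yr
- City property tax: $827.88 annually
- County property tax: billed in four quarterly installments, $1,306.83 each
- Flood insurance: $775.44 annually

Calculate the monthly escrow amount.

$648.94

School district tax: $956.64 per year
City property tax: $827.88 per year
County property tax: $1,306.83 × 4 = $5,227.32 per year
Flood insurance: $775.44 per year
Annual escrow total = $956.64 + $827.88 + $5,227.32 + $775.44 = $7,787.28
Monthly = $7,787.28 ÷ 12 = $648.94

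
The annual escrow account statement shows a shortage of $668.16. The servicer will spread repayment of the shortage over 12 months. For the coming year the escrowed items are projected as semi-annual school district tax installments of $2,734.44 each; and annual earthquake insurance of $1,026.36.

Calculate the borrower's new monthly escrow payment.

$596.95

School district tax — $2,734.44 × 2 = $5,468.88 per year
Earthquake insurance — $1,026.36 per year
Yearly total = $5,468.88 + $1,026.36 = $6,495.24
Per month = $6,495.24 / 12 = $541.27
Shortage per month = $668.16 ÷ 12 = $55.68
New monthly escrow = $541.27 + $55.68 = $596.95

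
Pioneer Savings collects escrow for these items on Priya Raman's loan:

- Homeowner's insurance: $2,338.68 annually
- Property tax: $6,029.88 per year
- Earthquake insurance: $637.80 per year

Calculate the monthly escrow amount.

Homeowner's insurance: $2,338.68 per year
Property tax: $6,029.88 per year
Earthquake insurance: $637.80 per year
Combined annual = $9,006.36
Base monthly escrow = $9,006.36 / 12 = $750.53

$750.53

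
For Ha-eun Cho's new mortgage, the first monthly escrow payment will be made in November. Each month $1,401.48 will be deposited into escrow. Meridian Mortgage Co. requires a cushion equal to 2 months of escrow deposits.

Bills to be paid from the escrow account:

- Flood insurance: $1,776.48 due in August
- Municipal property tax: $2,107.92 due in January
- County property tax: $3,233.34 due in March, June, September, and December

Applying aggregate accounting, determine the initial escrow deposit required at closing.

$4,370.16

Cushion = 2 × $1,401.48 = $2,802.96
Trial balance (start $0, +$1,401.48 each month, − disbursements):
  Nov: +$1,401.48 → $1,401.48
  Dec: +$1,401.48 − $3,233.34 → -$430.38
  Jan: +$1,401.48 − $2,107.92 → -$1,136.82
  Feb: +$1,401.48 → $264.66
  Mar: +$1,401.48 − $3,233.34 → -$1,567.20
  Apr: +$1,401.48 → -$165.72
  May: +$1,401.48 → $1,235.76
  Jun: +$1,401.48 − $3,233.34 → -$596.10
  Jul: +$1,401.48 → $805.38
  Aug: +$1,401.48 − $1,776.48 → $430.38
  Sep: +$1,401.48 − $3,233.34 → -$1,401.48
  Oct: +$1,401.48 → $0.00
Lowest trial balance = -$1,567.20 (Mar)
Initial deposit = cushion − low point = $2,802.96 − (-$1,567.20) = $4,370.16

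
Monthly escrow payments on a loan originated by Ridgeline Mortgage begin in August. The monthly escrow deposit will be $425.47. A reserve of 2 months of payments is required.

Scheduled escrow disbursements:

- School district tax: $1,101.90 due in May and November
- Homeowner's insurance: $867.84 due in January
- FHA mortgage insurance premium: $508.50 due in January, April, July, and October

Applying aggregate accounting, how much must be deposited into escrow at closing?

Cushion = 2 × $425.47 = $850.94
Trial balance (start $0, +$425.47 each month, − disbursements):
  Aug: +$425.47 → $425.47
  Sep: +$425.47 → $850.94
  Oct: +$425.47 − $508.50 → $767.91
  Nov: +$425.47 − $1,101.90 → $91.48
  Dec: +$425.47 → $516.95
  Jan: +$425.47 − $1,376.34 → -$433.92
  Feb: +$425.47 → -$8.45
  Mar: +$425.47 → $417.02
  Apr: +$425.47 − $508.50 → $333.99
  May: +$425.47 − $1,101.90 → -$342.44
  Jun: +$425.47 → $83.03
  Jul: +$425.47 − $508.50 → $0.00
Lowest trial balance = -$433.92 (Jan)
Initial deposit = cushion − low point = $850.94 − (-$433.92) = $1,284.86

$1,284.86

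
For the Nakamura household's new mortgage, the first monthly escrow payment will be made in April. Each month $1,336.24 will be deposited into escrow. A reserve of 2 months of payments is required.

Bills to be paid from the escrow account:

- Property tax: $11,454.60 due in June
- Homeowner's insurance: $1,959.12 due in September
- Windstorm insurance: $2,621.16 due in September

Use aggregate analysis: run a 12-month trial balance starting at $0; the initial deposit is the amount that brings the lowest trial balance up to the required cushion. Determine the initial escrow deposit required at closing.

Cushion = 2 × $1,336.24 = $2,672.48
Trial balance (start $0, +$1,336.24 each month, − disbursements):
  Apr: +$1,336.24 → $1,336.24
  May: +$1,336.24 → $2,672.48
  Jun: +$1,336.24 − $11,454.60 → -$7,445.88
  Jul: +$1,336.24 → -$6,109.64
  Aug: +$1,336.24 → -$4,773.40
  Sep: +$1,336.24 − $4,580.28 → -$8,017.44
  Oct: +$1,336.24 → -$6,681.20
  Nov: +$1,336.24 → -$5,344.96
  Dec: +$1,336.24 → -$4,008.72
  Jan: +$1,336.24 → -$2,672.48
  Feb: +$1,336.24 → -$1,336.24
  Mar: +$1,336.24 → $0.00
Lowest trial balance = -$8,017.44 (Sep)
Initial deposit = cushion − low point = $2,672.48 − (-$8,017.44) = $10,689.92

$10,689.92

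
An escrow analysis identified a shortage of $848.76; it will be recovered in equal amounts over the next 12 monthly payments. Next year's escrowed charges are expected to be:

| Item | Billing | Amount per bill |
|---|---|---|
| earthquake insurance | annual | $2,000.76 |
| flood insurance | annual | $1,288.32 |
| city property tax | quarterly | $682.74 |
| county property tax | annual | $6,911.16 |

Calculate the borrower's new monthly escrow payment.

Earthquake insurance = $2,000.76 per year
Flood insurance = $1,288.32 per year
City property tax = $682.74 × 4 = $2,730.96 per year
County property tax = $6,911.16 per year
Yearly total = $2,000.76 + $1,288.32 + $2,730.96 + $6,911.16 = $12,931.20
Monthly = $12,931.20 ÷ 12 = $1,077.60
Shortage per month = $848.76 / 12 = $70.73
Adjusted monthly = $1,077.60 + $70.73 = $1,148.33

$1,148.33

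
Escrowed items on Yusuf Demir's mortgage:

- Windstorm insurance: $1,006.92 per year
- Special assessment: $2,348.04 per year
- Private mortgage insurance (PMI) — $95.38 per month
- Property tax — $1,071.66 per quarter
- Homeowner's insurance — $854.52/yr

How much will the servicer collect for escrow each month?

$803.39

Windstorm insurance: $1,006.92 annually
Special assessment: $2,348.04 annually
Private mortgage insurance (PMI): $95.38 × 12 = $1,144.56 annually
Property tax: $1,071.66 × 4 = $4,286.64 annually
Homeowner's insurance: $854.52 annually
Yearly total = $1,006.92 + $2,348.04 + $1,144.56 + $4,286.64 + $854.52 = $9,640.68
Monthly = $9,640.68 / 12 = $803.39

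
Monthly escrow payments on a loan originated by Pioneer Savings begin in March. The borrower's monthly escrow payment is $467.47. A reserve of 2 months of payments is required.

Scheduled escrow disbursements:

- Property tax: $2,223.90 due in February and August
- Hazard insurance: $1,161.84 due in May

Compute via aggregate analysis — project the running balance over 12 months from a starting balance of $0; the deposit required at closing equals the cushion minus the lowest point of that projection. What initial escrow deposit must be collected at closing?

$1,515.86

Cushion = 2 × $467.47 = $934.94
Trial balance (start $0, +$467.47 each month, − disbursements):
  Mar: +$467.47 → $467.47
  Apr: +$467.47 → $934.94
  May: +$467.47 − $1,161.84 → $240.57
  Jun: +$467.47 → $708.04
  Jul: +$467.47 → $1,175.51
  Aug: +$467.47 − $2,223.90 → -$580.92
  Sep: +$467.47 → -$113.45
  Oct: +$467.47 → $354.02
  Nov: +$467.47 → $821.49
  Dec: +$467.47 → $1,288.96
  Jan: +$467.47 → $1,756.43
  Feb: +$467.47 − $2,223.90 → $0.00
Lowest trial balance = -$580.92 (Aug)
Initial deposit = cushion − low point = $934.94 − (-$580.92) = $1,515.86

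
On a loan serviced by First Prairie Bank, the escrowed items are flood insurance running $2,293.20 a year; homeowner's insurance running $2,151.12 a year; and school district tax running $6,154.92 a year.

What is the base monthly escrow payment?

$883.27

Flood insurance: $2,293.20
Homeowner's insurance: $2,151.12
School district tax: $6,154.92
Total per year = $2,293.20 + $2,151.12 + $6,154.92 = $10,599.24
Base monthly escrow = $10,599.24 / 12 = $883.27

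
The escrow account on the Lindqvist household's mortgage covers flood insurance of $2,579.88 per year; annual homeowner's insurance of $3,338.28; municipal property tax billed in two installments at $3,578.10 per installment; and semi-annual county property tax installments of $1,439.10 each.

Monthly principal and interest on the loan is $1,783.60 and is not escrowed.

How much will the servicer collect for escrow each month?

Flood insurance — $2,579.88/yr
Homeowner's insurance — $3,338.28/yr
Municipal property tax — $3,578.10 × 2 = $7,156.20/yr
County property tax — $1,439.10 × 2 = $2,878.20/yr
Annual escrow total = $15,952.56
Monthly = $15,952.56 ÷ 12 = $1,329.38

$1,329.38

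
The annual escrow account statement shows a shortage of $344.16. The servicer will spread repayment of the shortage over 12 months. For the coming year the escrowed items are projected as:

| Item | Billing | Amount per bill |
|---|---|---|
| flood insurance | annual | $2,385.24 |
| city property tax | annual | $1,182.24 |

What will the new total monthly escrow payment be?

$325.97

Flood insurance = $2,385.24 annually
City property tax = $1,182.24 annually
Total per year = $3,567.48
Monthly escrow = $3,567.48 ÷ 12 = $297.29
Monthly shortage recovery: $344.16 / 12 = $28.68
Adjusted monthly = $297.29 + $28.68 = $325.97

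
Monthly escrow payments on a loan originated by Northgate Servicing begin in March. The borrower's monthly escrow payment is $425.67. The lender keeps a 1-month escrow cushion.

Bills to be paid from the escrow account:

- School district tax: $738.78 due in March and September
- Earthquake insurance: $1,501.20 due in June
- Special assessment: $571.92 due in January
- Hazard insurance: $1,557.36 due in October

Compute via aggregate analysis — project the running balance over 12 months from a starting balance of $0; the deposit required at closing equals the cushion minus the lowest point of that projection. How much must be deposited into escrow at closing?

Cushion = 1 × $425.67 = $425.67
Trial balance (start $0, +$425.67 each month, − disbursements):
  Mar: +$425.67 − $738.78 → -$313.11
  Apr: +$425.67 → $112.56
  May: +$425.67 → $538.23
  Jun: +$425.67 − $1,501.20 → -$537.30
  Jul: +$425.67 → -$111.63
  Aug: +$425.67 → $314.04
  Sep: +$425.67 − $738.78 → $0.93
  Oct: +$425.67 − $1,557.36 → -$1,130.76
  Nov: +$425.67 → -$705.09
  Dec: +$425.67 → -$279.42
  Jan: +$425.67 − $571.92 → -$425.67
  Feb: +$425.67 → $0.00
Lowest trial balance = -$1,130.76 (Oct)
Initial deposit = cushion − low point = $425.67 − (-$1,130.76) = $1,556.43

$1,556.43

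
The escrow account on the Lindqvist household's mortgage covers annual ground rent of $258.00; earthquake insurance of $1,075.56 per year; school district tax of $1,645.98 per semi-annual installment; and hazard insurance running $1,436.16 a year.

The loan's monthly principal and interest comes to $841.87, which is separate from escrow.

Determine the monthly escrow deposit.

Ground rent — $258.00 per year
Earthquake insurance — $1,075.56 per year
School district tax — $1,645.98 × 2 = $3,291.96 per year
Hazard insurance — $1,436.16 per year
Total annual escrow = $258.00 + $1,075.56 + $3,291.96 + $1,436.16 = $6,061.68
Monthly = $6,061.68 ÷ 12 = $505.14

$505.14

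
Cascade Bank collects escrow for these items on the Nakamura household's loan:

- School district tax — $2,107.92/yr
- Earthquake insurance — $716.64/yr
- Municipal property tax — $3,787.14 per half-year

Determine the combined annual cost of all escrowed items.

School district tax — $2,107.92 per year
Earthquake insurance — $716.64 per year
Municipal property tax — $3,787.14 × 2 = $7,574.28 per year
Total annual escrow = $10,398.84

$10,398.84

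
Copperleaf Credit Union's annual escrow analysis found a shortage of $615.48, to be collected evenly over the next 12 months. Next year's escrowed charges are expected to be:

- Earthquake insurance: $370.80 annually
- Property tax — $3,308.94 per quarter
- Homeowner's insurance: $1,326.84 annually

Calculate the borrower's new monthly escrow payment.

$1,295.74

Earthquake insurance: $370.80 annually
Property tax: $3,308.94 × 4 = $13,235.76 annually
Homeowner's insurance: $1,326.84 annually
Total per year = $370.80 + $13,235.76 + $1,326.84 = $14,933.40
Monthly = $14,933.40 / 12 = $1,244.45
Shortage spread = $615.48 / 12 = $51.29/mo
New monthly escrow = $1,244.45 + $51.29 = $1,295.74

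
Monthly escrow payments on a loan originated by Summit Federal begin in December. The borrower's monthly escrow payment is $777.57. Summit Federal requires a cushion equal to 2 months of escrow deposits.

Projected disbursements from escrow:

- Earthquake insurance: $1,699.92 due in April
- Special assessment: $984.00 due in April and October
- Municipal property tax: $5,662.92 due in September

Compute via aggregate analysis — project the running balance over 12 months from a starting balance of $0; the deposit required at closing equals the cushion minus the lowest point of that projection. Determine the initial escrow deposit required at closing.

Cushion = 2 × $777.57 = $1,555.14
Trial balance (start $0, +$777.57 each month, − disbursements):
  Dec: +$777.57 → $777.57
  Jan: +$777.57 → $1,555.14
  Feb: +$777.57 → $2,332.71
  Mar: +$777.57 → $3,110.28
  Apr: +$777.57 − $2,683.92 → $1,203.93
  May: +$777.57 → $1,981.50
  Jun: +$777.57 → $2,759.07
  Jul: +$777.57 → $3,536.64
  Aug: +$777.57 → $4,314.21
  Sep: +$777.57 − $5,662.92 → -$571.14
  Oct: +$777.57 − $984.00 → -$777.57
  Nov: +$777.57 → $0.00
Lowest trial balance = -$777.57 (Oct)
Initial deposit = cushion − low point = $1,555.14 − (-$777.57) = $2,332.71

$2,332.71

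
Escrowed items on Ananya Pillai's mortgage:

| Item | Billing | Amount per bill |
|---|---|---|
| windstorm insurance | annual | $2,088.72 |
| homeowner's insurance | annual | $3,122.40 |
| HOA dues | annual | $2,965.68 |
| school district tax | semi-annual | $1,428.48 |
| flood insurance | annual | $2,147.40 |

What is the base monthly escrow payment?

Windstorm insurance — $2,088.72 annually
Homeowner's insurance — $3,122.40 annually
HOA dues — $2,965.68 annually
School district tax — $1,428.48 × 2 = $2,856.96 annually
Flood insurance — $2,147.40 annually
Total per year = $2,088.72 + $3,122.40 + $2,965.68 + $2,856.96 + $2,147.40 = $13,181.16
Monthly = $13,181.16 ÷ 12 = $1,098.43

$1,098.43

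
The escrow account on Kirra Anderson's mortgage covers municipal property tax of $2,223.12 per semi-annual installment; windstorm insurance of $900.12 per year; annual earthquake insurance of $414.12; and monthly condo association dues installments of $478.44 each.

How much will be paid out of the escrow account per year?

Municipal property tax: $2,223.12 × 2 = $4,446.24 annually
Windstorm insurance: $900.12 annually
Earthquake insurance: $414.12 annually
Condo association dues: $478.44 × 12 = $5,741.28 annually
Total per year = $4,446.24 + $900.12 + $414.12 + $5,741.28 = $11,501.76

$11,501.76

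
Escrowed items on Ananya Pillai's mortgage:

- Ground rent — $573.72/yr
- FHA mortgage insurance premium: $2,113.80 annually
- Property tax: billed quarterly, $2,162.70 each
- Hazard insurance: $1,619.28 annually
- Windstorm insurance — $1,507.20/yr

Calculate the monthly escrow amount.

Ground rent: $573.72
FHA mortgage insurance premium: $2,113.80
Property tax: $2,162.70 × 4 = $8,650.80
Hazard insurance: $1,619.28
Windstorm insurance: $1,507.20
Annual escrow total = $573.72 + $2,113.80 + $8,650.80 + $1,619.28 + $1,507.20 = $14,464.80
Monthly escrow = $14,464.80 ÷ 12 = $1,205.40

$1,205.40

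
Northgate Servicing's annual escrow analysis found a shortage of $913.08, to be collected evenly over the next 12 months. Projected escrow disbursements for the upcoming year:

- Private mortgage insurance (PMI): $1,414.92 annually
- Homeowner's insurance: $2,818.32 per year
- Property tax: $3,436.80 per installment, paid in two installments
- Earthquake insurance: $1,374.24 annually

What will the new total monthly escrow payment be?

Private mortgage insurance (PMI) = $1,414.92 per year
Homeowner's insurance = $2,818.32 per year
Property tax = $3,436.80 × 2 = $6,873.60 per year
Earthquake insurance = $1,374.24 per year
Annual escrow total = $12,481.08
Per month = $12,481.08 / 12 = $1,040.09
Shortage per month = $913.08 / 12 = $76.09
Adjusted monthly = $1,040.09 + $76.09 = $1,116.18

$1,116.18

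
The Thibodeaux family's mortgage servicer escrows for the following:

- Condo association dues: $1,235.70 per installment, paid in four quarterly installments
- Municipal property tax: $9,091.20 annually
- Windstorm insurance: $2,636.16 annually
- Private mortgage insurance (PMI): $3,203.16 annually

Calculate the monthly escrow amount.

$1,656.11

Condo association dues = $1,235.70 × 4 = $4,942.80 per year
Municipal property tax = $9,091.20 per year
Windstorm insurance = $2,636.16 per year
Private mortgage insurance (PMI) = $3,203.16 per year
Annual escrow total = $4,942.80 + $9,091.20 + $2,636.16 + $3,203.16 = $19,873.32
Per month = $19,873.32 / 12 = $1,656.11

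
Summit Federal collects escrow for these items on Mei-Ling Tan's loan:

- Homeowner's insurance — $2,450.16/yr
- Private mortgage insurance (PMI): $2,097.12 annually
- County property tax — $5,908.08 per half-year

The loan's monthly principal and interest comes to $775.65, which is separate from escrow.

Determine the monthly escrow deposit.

$1,363.62

Homeowner's insurance = $2,450.16 annually
Private mortgage insurance (PMI) = $2,097.12 annually
County property tax = $5,908.08 × 2 = $11,816.16 annually
Annual escrow total = $2,450.16 + $2,097.12 + $11,816.16 = $16,363.44
Monthly = $16,363.44 / 12 = $1,363.62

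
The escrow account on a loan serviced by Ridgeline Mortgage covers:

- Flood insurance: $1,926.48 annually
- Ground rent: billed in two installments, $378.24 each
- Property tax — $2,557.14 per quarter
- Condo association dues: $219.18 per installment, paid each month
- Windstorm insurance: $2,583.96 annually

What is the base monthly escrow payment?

$1,510.47

Flood insurance: $1,926.48
Ground rent: $378.24 × 2 = $756.48
Property tax: $2,557.14 × 4 = $10,228.56
Condo association dues: $219.18 × 12 = $2,630.16
Windstorm insurance: $2,583.96
Total annual escrow = $18,125.64
Monthly escrow = $18,125.64 / 12 = $1,510.47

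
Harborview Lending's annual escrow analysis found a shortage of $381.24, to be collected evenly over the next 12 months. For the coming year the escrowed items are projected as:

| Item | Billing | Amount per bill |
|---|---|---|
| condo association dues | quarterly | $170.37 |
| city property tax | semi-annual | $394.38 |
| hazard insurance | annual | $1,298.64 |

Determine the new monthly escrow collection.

Condo association dues = $170.37 × 4 = $681.48
City property tax = $394.38 × 2 = $788.76
Hazard insurance = $1,298.64
Combined annual = $681.48 + $788.76 + $1,298.64 = $2,768.88
Per month = $2,768.88 / 12 = $230.74
Shortage spread = $381.24 ÷ 12 = $31.77/mo
New monthly escrow = $230.74 + $31.77 = $262.51

$262.51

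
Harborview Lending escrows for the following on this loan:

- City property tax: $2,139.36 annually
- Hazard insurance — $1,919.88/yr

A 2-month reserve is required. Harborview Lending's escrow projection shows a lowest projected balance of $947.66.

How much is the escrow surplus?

City property tax — $2,139.36
Hazard insurance — $1,919.88
Yearly total = $2,139.36 + $1,919.88 = $4,059.24
Per month = $4,059.24 ÷ 12 = $338.27
Required reserve = 2 × $338.27 = $676.54
Surplus = $947.66 − $676.54 = $271.12

$271.12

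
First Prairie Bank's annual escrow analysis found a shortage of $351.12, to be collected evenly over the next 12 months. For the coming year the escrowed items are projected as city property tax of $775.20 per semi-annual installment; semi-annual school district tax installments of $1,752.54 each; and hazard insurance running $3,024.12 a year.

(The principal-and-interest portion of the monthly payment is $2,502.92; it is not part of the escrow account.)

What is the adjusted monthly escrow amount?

City property tax — $775.20 × 2 = $1,550.40/yr
School district tax — $1,752.54 × 2 = $3,505.08/yr
Hazard insurance — $3,024.12/yr
Total annual escrow = $8,079.60
Per month = $8,079.60 ÷ 12 = $673.30
Shortage spread = $351.12 / 12 = $29.26/mo
New monthly escrow = $673.30 + $29.26 = $702.56

$702.56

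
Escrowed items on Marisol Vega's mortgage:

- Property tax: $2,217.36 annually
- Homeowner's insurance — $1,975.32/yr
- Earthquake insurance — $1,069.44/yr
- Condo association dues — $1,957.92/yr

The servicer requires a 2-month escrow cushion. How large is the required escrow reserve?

Property tax: $2,217.36
Homeowner's insurance: $1,975.32
Earthquake insurance: $1,069.44
Condo association dues: $1,957.92
Annual escrow total = $2,217.36 + $1,975.32 + $1,069.44 + $1,957.92 = $7,220.04
Monthly escrow = $7,220.04 / 12 = $601.67
Cushion = 2 × $601.67 = $1,203.34

$1,203.34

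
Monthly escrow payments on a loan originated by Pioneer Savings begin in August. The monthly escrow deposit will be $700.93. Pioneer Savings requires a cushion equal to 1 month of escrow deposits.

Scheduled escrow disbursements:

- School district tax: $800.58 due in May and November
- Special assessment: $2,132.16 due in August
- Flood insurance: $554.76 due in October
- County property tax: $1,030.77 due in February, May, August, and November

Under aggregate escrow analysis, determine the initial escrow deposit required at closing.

$3,446.25

Cushion = 1 × $700.93 = $700.93
Trial balance (start $0, +$700.93 each month, − disbursements):
  Aug: +$700.93 − $3,162.93 → -$2,462.00
  Sep: +$700.93 → -$1,761.07
  Oct: +$700.93 − $554.76 → -$1,614.90
  Nov: +$700.93 − $1,831.35 → -$2,745.32
  Dec: +$700.93 → -$2,044.39
  Jan: +$700.93 → -$1,343.46
  Feb: +$700.93 − $1,030.77 → -$1,673.30
  Mar: +$700.93 → -$972.37
  Apr: +$700.93 → -$271.44
  May: +$700.93 − $1,831.35 → -$1,401.86
  Jun: +$700.93 → -$700.93
  Jul: +$700.93 → $0.00
Lowest trial balance = -$2,745.32 (Nov)
Initial deposit = cushion − low point = $700.93 − (-$2,745.32) = $3,446.25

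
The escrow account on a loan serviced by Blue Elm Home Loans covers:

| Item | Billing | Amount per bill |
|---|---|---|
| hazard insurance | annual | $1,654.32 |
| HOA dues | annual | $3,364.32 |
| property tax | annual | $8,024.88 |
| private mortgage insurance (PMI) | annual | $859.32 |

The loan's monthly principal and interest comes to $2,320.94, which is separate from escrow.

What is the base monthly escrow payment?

Hazard insurance = $1,654.32 per year
HOA dues = $3,364.32 per year
Property tax = $8,024.88 per year
Private mortgage insurance (PMI) = $859.32 per year
Combined annual = $13,902.84
Monthly = $13,902.84 ÷ 12 = $1,158.57

$1,158.57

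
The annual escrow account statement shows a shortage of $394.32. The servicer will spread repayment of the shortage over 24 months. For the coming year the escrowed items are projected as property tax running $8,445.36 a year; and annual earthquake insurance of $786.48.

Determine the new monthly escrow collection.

Property tax = $8,445.36 per year
Earthquake insurance = $786.48 per year
Total annual escrow = $8,445.36 + $786.48 = $9,231.84
Monthly escrow = $9,231.84 / 12 = $769.32
Monthly shortage recovery: $394.32 / 24 = $16.43
New monthly escrow = $769.32 + $16.43 = $785.75

$785.75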